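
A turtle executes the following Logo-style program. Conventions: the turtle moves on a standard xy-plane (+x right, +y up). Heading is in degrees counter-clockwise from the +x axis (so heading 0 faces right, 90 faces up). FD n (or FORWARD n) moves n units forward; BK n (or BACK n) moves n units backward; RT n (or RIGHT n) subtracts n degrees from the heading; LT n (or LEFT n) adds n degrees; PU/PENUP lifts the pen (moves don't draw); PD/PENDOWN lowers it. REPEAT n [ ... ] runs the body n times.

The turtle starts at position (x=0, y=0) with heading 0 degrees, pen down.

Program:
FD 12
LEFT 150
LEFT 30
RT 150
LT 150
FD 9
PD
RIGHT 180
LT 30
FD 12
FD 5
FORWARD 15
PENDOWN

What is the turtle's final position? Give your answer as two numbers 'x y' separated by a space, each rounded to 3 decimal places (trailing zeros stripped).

Answer: 30.713 16

Derivation:
Executing turtle program step by step:
Start: pos=(0,0), heading=0, pen down
FD 12: (0,0) -> (12,0) [heading=0, draw]
LT 150: heading 0 -> 150
LT 30: heading 150 -> 180
RT 150: heading 180 -> 30
LT 150: heading 30 -> 180
FD 9: (12,0) -> (3,0) [heading=180, draw]
PD: pen down
RT 180: heading 180 -> 0
LT 30: heading 0 -> 30
FD 12: (3,0) -> (13.392,6) [heading=30, draw]
FD 5: (13.392,6) -> (17.722,8.5) [heading=30, draw]
FD 15: (17.722,8.5) -> (30.713,16) [heading=30, draw]
PD: pen down
Final: pos=(30.713,16), heading=30, 5 segment(s) drawn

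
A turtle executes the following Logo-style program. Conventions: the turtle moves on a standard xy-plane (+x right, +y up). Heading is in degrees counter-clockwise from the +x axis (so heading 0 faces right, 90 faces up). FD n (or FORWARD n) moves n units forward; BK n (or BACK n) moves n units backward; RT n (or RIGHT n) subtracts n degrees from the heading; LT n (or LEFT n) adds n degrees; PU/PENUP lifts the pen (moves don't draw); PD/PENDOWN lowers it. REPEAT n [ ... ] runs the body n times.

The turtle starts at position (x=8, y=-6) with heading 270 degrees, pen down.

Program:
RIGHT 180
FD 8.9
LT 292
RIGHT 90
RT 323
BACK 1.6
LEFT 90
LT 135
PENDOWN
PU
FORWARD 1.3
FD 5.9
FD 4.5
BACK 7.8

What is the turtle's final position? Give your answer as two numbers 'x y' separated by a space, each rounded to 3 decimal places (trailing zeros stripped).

Answer: 2.844 2.781

Derivation:
Executing turtle program step by step:
Start: pos=(8,-6), heading=270, pen down
RT 180: heading 270 -> 90
FD 8.9: (8,-6) -> (8,2.9) [heading=90, draw]
LT 292: heading 90 -> 22
RT 90: heading 22 -> 292
RT 323: heading 292 -> 329
BK 1.6: (8,2.9) -> (6.629,3.724) [heading=329, draw]
LT 90: heading 329 -> 59
LT 135: heading 59 -> 194
PD: pen down
PU: pen up
FD 1.3: (6.629,3.724) -> (5.367,3.41) [heading=194, move]
FD 5.9: (5.367,3.41) -> (-0.358,1.982) [heading=194, move]
FD 4.5: (-0.358,1.982) -> (-4.724,0.894) [heading=194, move]
BK 7.8: (-4.724,0.894) -> (2.844,2.781) [heading=194, move]
Final: pos=(2.844,2.781), heading=194, 2 segment(s) drawn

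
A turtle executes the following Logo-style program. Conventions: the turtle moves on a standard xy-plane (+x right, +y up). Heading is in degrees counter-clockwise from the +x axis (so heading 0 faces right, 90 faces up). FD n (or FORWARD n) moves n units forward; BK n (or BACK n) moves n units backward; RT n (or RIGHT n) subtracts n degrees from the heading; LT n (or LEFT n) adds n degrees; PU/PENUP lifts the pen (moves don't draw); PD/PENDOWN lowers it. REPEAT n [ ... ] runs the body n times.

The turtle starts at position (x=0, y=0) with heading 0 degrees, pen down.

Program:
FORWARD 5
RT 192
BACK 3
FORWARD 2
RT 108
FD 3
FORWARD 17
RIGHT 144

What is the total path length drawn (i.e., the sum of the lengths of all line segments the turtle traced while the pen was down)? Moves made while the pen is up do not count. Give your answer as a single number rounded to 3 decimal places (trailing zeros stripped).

Answer: 30

Derivation:
Executing turtle program step by step:
Start: pos=(0,0), heading=0, pen down
FD 5: (0,0) -> (5,0) [heading=0, draw]
RT 192: heading 0 -> 168
BK 3: (5,0) -> (7.934,-0.624) [heading=168, draw]
FD 2: (7.934,-0.624) -> (5.978,-0.208) [heading=168, draw]
RT 108: heading 168 -> 60
FD 3: (5.978,-0.208) -> (7.478,2.39) [heading=60, draw]
FD 17: (7.478,2.39) -> (15.978,17.113) [heading=60, draw]
RT 144: heading 60 -> 276
Final: pos=(15.978,17.113), heading=276, 5 segment(s) drawn

Segment lengths:
  seg 1: (0,0) -> (5,0), length = 5
  seg 2: (5,0) -> (7.934,-0.624), length = 3
  seg 3: (7.934,-0.624) -> (5.978,-0.208), length = 2
  seg 4: (5.978,-0.208) -> (7.478,2.39), length = 3
  seg 5: (7.478,2.39) -> (15.978,17.113), length = 17
Total = 30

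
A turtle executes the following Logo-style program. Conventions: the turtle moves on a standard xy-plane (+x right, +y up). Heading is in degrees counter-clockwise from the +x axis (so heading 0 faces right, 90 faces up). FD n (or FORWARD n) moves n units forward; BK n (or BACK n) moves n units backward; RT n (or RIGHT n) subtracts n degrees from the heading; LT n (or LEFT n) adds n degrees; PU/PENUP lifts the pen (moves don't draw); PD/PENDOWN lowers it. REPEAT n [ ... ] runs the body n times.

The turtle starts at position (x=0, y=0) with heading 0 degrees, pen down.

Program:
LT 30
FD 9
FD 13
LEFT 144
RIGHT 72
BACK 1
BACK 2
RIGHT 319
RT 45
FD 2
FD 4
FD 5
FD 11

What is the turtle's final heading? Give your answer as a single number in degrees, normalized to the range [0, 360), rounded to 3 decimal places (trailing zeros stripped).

Executing turtle program step by step:
Start: pos=(0,0), heading=0, pen down
LT 30: heading 0 -> 30
FD 9: (0,0) -> (7.794,4.5) [heading=30, draw]
FD 13: (7.794,4.5) -> (19.053,11) [heading=30, draw]
LT 144: heading 30 -> 174
RT 72: heading 174 -> 102
BK 1: (19.053,11) -> (19.26,10.022) [heading=102, draw]
BK 2: (19.26,10.022) -> (19.676,8.066) [heading=102, draw]
RT 319: heading 102 -> 143
RT 45: heading 143 -> 98
FD 2: (19.676,8.066) -> (19.398,10.046) [heading=98, draw]
FD 4: (19.398,10.046) -> (18.841,14.007) [heading=98, draw]
FD 5: (18.841,14.007) -> (18.145,18.959) [heading=98, draw]
FD 11: (18.145,18.959) -> (16.614,29.851) [heading=98, draw]
Final: pos=(16.614,29.851), heading=98, 8 segment(s) drawn

Answer: 98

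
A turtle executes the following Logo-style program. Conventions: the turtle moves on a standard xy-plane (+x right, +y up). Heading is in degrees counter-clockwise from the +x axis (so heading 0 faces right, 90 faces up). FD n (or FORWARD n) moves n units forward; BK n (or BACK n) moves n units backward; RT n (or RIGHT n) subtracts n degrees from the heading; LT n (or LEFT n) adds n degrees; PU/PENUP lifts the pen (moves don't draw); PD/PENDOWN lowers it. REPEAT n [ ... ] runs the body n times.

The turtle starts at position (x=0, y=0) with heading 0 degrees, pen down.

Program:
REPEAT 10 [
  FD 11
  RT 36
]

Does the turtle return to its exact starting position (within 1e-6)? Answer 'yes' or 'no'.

Answer: yes

Derivation:
Executing turtle program step by step:
Start: pos=(0,0), heading=0, pen down
REPEAT 10 [
  -- iteration 1/10 --
  FD 11: (0,0) -> (11,0) [heading=0, draw]
  RT 36: heading 0 -> 324
  -- iteration 2/10 --
  FD 11: (11,0) -> (19.899,-6.466) [heading=324, draw]
  RT 36: heading 324 -> 288
  -- iteration 3/10 --
  FD 11: (19.899,-6.466) -> (23.298,-16.927) [heading=288, draw]
  RT 36: heading 288 -> 252
  -- iteration 4/10 --
  FD 11: (23.298,-16.927) -> (19.899,-27.389) [heading=252, draw]
  RT 36: heading 252 -> 216
  -- iteration 5/10 --
  FD 11: (19.899,-27.389) -> (11,-33.855) [heading=216, draw]
  RT 36: heading 216 -> 180
  -- iteration 6/10 --
  FD 11: (11,-33.855) -> (0,-33.855) [heading=180, draw]
  RT 36: heading 180 -> 144
  -- iteration 7/10 --
  FD 11: (0,-33.855) -> (-8.899,-27.389) [heading=144, draw]
  RT 36: heading 144 -> 108
  -- iteration 8/10 --
  FD 11: (-8.899,-27.389) -> (-12.298,-16.927) [heading=108, draw]
  RT 36: heading 108 -> 72
  -- iteration 9/10 --
  FD 11: (-12.298,-16.927) -> (-8.899,-6.466) [heading=72, draw]
  RT 36: heading 72 -> 36
  -- iteration 10/10 --
  FD 11: (-8.899,-6.466) -> (0,0) [heading=36, draw]
  RT 36: heading 36 -> 0
]
Final: pos=(0,0), heading=0, 10 segment(s) drawn

Start position: (0, 0)
Final position: (0, 0)
Distance = 0; < 1e-6 -> CLOSED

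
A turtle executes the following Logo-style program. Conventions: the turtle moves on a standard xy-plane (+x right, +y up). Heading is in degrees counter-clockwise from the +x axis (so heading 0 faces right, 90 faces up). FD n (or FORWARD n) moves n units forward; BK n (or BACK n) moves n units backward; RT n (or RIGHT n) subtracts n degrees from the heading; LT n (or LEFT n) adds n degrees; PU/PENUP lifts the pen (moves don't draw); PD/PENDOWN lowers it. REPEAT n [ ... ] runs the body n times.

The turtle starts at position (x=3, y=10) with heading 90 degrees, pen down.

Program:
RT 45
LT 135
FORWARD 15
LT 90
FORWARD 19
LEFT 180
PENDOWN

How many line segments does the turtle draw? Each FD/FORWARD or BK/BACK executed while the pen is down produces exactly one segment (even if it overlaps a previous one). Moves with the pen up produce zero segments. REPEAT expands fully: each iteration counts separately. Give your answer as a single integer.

Executing turtle program step by step:
Start: pos=(3,10), heading=90, pen down
RT 45: heading 90 -> 45
LT 135: heading 45 -> 180
FD 15: (3,10) -> (-12,10) [heading=180, draw]
LT 90: heading 180 -> 270
FD 19: (-12,10) -> (-12,-9) [heading=270, draw]
LT 180: heading 270 -> 90
PD: pen down
Final: pos=(-12,-9), heading=90, 2 segment(s) drawn
Segments drawn: 2

Answer: 2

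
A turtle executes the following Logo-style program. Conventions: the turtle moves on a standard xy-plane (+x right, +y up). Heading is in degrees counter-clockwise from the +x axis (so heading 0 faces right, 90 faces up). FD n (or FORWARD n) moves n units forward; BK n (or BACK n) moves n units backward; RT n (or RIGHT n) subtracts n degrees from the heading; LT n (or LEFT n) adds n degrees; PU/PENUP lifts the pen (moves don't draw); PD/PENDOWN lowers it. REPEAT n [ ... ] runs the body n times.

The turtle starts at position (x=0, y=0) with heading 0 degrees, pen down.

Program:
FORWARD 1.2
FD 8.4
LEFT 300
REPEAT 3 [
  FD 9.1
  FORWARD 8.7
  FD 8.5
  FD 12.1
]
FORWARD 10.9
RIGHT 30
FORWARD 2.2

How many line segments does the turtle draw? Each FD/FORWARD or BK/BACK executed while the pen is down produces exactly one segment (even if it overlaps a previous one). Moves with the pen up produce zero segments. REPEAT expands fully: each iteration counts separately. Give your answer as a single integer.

Answer: 16

Derivation:
Executing turtle program step by step:
Start: pos=(0,0), heading=0, pen down
FD 1.2: (0,0) -> (1.2,0) [heading=0, draw]
FD 8.4: (1.2,0) -> (9.6,0) [heading=0, draw]
LT 300: heading 0 -> 300
REPEAT 3 [
  -- iteration 1/3 --
  FD 9.1: (9.6,0) -> (14.15,-7.881) [heading=300, draw]
  FD 8.7: (14.15,-7.881) -> (18.5,-15.415) [heading=300, draw]
  FD 8.5: (18.5,-15.415) -> (22.75,-22.776) [heading=300, draw]
  FD 12.1: (22.75,-22.776) -> (28.8,-33.255) [heading=300, draw]
  -- iteration 2/3 --
  FD 9.1: (28.8,-33.255) -> (33.35,-41.136) [heading=300, draw]
  FD 8.7: (33.35,-41.136) -> (37.7,-48.671) [heading=300, draw]
  FD 8.5: (37.7,-48.671) -> (41.95,-56.032) [heading=300, draw]
  FD 12.1: (41.95,-56.032) -> (48,-66.511) [heading=300, draw]
  -- iteration 3/3 --
  FD 9.1: (48,-66.511) -> (52.55,-74.392) [heading=300, draw]
  FD 8.7: (52.55,-74.392) -> (56.9,-81.926) [heading=300, draw]
  FD 8.5: (56.9,-81.926) -> (61.15,-89.287) [heading=300, draw]
  FD 12.1: (61.15,-89.287) -> (67.2,-99.766) [heading=300, draw]
]
FD 10.9: (67.2,-99.766) -> (72.65,-109.206) [heading=300, draw]
RT 30: heading 300 -> 270
FD 2.2: (72.65,-109.206) -> (72.65,-111.406) [heading=270, draw]
Final: pos=(72.65,-111.406), heading=270, 16 segment(s) drawn
Segments drawn: 16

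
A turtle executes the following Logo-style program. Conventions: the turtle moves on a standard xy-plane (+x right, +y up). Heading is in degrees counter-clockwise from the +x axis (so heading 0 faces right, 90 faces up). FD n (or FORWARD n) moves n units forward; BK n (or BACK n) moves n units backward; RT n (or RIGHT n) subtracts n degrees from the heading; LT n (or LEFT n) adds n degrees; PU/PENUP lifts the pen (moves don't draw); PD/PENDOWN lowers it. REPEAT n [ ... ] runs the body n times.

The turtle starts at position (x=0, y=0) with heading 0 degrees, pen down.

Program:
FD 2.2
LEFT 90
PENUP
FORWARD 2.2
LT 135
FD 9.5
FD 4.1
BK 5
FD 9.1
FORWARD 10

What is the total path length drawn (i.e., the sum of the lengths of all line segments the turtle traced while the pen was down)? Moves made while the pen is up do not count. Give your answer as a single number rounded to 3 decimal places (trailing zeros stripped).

Executing turtle program step by step:
Start: pos=(0,0), heading=0, pen down
FD 2.2: (0,0) -> (2.2,0) [heading=0, draw]
LT 90: heading 0 -> 90
PU: pen up
FD 2.2: (2.2,0) -> (2.2,2.2) [heading=90, move]
LT 135: heading 90 -> 225
FD 9.5: (2.2,2.2) -> (-4.518,-4.518) [heading=225, move]
FD 4.1: (-4.518,-4.518) -> (-7.417,-7.417) [heading=225, move]
BK 5: (-7.417,-7.417) -> (-3.881,-3.881) [heading=225, move]
FD 9.1: (-3.881,-3.881) -> (-10.316,-10.316) [heading=225, move]
FD 10: (-10.316,-10.316) -> (-17.387,-17.387) [heading=225, move]
Final: pos=(-17.387,-17.387), heading=225, 1 segment(s) drawn

Segment lengths:
  seg 1: (0,0) -> (2.2,0), length = 2.2
Total = 2.2

Answer: 2.2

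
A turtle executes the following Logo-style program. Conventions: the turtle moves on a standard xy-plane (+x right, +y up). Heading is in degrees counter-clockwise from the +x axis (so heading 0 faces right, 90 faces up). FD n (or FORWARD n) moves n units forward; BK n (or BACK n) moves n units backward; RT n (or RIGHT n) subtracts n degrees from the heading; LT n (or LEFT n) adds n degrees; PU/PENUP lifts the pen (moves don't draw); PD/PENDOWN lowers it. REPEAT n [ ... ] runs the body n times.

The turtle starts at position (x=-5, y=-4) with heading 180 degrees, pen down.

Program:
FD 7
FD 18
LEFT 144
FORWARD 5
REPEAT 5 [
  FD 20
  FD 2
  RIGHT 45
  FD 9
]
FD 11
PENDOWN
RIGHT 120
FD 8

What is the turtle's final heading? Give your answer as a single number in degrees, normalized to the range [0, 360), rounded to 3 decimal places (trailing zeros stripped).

Executing turtle program step by step:
Start: pos=(-5,-4), heading=180, pen down
FD 7: (-5,-4) -> (-12,-4) [heading=180, draw]
FD 18: (-12,-4) -> (-30,-4) [heading=180, draw]
LT 144: heading 180 -> 324
FD 5: (-30,-4) -> (-25.955,-6.939) [heading=324, draw]
REPEAT 5 [
  -- iteration 1/5 --
  FD 20: (-25.955,-6.939) -> (-9.775,-18.695) [heading=324, draw]
  FD 2: (-9.775,-18.695) -> (-8.157,-19.87) [heading=324, draw]
  RT 45: heading 324 -> 279
  FD 9: (-8.157,-19.87) -> (-6.749,-28.759) [heading=279, draw]
  -- iteration 2/5 --
  FD 20: (-6.749,-28.759) -> (-3.62,-48.513) [heading=279, draw]
  FD 2: (-3.62,-48.513) -> (-3.307,-50.489) [heading=279, draw]
  RT 45: heading 279 -> 234
  FD 9: (-3.307,-50.489) -> (-8.597,-57.77) [heading=234, draw]
  -- iteration 3/5 --
  FD 20: (-8.597,-57.77) -> (-20.353,-73.95) [heading=234, draw]
  FD 2: (-20.353,-73.95) -> (-21.528,-75.568) [heading=234, draw]
  RT 45: heading 234 -> 189
  FD 9: (-21.528,-75.568) -> (-30.418,-76.976) [heading=189, draw]
  -- iteration 4/5 --
  FD 20: (-30.418,-76.976) -> (-50.171,-80.105) [heading=189, draw]
  FD 2: (-50.171,-80.105) -> (-52.147,-80.418) [heading=189, draw]
  RT 45: heading 189 -> 144
  FD 9: (-52.147,-80.418) -> (-59.428,-75.127) [heading=144, draw]
  -- iteration 5/5 --
  FD 20: (-59.428,-75.127) -> (-75.608,-63.372) [heading=144, draw]
  FD 2: (-75.608,-63.372) -> (-77.226,-62.196) [heading=144, draw]
  RT 45: heading 144 -> 99
  FD 9: (-77.226,-62.196) -> (-78.634,-53.307) [heading=99, draw]
]
FD 11: (-78.634,-53.307) -> (-80.355,-42.442) [heading=99, draw]
PD: pen down
RT 120: heading 99 -> 339
FD 8: (-80.355,-42.442) -> (-72.886,-45.309) [heading=339, draw]
Final: pos=(-72.886,-45.309), heading=339, 20 segment(s) drawn

Answer: 339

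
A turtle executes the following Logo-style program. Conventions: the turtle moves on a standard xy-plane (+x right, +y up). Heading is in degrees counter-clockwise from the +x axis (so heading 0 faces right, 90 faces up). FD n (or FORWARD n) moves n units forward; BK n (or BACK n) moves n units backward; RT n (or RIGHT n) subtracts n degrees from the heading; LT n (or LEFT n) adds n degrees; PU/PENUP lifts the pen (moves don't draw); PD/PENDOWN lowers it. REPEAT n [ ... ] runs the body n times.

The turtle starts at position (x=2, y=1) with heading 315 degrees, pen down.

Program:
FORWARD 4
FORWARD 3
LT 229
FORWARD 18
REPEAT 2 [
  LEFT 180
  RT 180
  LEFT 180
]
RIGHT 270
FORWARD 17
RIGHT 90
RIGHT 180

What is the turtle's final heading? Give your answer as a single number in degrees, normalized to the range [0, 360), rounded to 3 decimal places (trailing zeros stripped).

Answer: 4

Derivation:
Executing turtle program step by step:
Start: pos=(2,1), heading=315, pen down
FD 4: (2,1) -> (4.828,-1.828) [heading=315, draw]
FD 3: (4.828,-1.828) -> (6.95,-3.95) [heading=315, draw]
LT 229: heading 315 -> 184
FD 18: (6.95,-3.95) -> (-11.006,-5.205) [heading=184, draw]
REPEAT 2 [
  -- iteration 1/2 --
  LT 180: heading 184 -> 4
  RT 180: heading 4 -> 184
  LT 180: heading 184 -> 4
  -- iteration 2/2 --
  LT 180: heading 4 -> 184
  RT 180: heading 184 -> 4
  LT 180: heading 4 -> 184
]
RT 270: heading 184 -> 274
FD 17: (-11.006,-5.205) -> (-9.821,-22.164) [heading=274, draw]
RT 90: heading 274 -> 184
RT 180: heading 184 -> 4
Final: pos=(-9.821,-22.164), heading=4, 4 segment(s) drawn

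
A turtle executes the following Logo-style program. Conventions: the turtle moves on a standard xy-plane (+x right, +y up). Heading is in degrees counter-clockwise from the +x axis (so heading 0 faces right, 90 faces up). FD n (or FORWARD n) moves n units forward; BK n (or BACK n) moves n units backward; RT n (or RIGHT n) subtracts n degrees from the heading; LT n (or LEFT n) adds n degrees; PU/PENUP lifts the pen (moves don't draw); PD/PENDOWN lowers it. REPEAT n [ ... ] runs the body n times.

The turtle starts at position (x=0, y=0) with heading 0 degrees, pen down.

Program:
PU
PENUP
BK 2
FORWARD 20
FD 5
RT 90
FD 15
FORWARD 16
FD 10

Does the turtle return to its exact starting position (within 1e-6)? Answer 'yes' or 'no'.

Executing turtle program step by step:
Start: pos=(0,0), heading=0, pen down
PU: pen up
PU: pen up
BK 2: (0,0) -> (-2,0) [heading=0, move]
FD 20: (-2,0) -> (18,0) [heading=0, move]
FD 5: (18,0) -> (23,0) [heading=0, move]
RT 90: heading 0 -> 270
FD 15: (23,0) -> (23,-15) [heading=270, move]
FD 16: (23,-15) -> (23,-31) [heading=270, move]
FD 10: (23,-31) -> (23,-41) [heading=270, move]
Final: pos=(23,-41), heading=270, 0 segment(s) drawn

Start position: (0, 0)
Final position: (23, -41)
Distance = 47.011; >= 1e-6 -> NOT closed

Answer: no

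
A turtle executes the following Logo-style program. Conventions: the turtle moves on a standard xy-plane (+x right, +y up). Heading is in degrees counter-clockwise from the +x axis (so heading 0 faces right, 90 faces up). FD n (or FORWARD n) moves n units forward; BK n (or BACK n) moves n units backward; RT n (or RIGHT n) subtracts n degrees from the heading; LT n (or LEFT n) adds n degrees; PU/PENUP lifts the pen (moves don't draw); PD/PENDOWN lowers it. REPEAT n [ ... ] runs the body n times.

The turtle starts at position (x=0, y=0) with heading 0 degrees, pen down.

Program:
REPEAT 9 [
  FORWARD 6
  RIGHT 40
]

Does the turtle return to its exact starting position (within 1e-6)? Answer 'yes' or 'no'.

Executing turtle program step by step:
Start: pos=(0,0), heading=0, pen down
REPEAT 9 [
  -- iteration 1/9 --
  FD 6: (0,0) -> (6,0) [heading=0, draw]
  RT 40: heading 0 -> 320
  -- iteration 2/9 --
  FD 6: (6,0) -> (10.596,-3.857) [heading=320, draw]
  RT 40: heading 320 -> 280
  -- iteration 3/9 --
  FD 6: (10.596,-3.857) -> (11.638,-9.766) [heading=280, draw]
  RT 40: heading 280 -> 240
  -- iteration 4/9 --
  FD 6: (11.638,-9.766) -> (8.638,-14.962) [heading=240, draw]
  RT 40: heading 240 -> 200
  -- iteration 5/9 --
  FD 6: (8.638,-14.962) -> (3,-17.014) [heading=200, draw]
  RT 40: heading 200 -> 160
  -- iteration 6/9 --
  FD 6: (3,-17.014) -> (-2.638,-14.962) [heading=160, draw]
  RT 40: heading 160 -> 120
  -- iteration 7/9 --
  FD 6: (-2.638,-14.962) -> (-5.638,-9.766) [heading=120, draw]
  RT 40: heading 120 -> 80
  -- iteration 8/9 --
  FD 6: (-5.638,-9.766) -> (-4.596,-3.857) [heading=80, draw]
  RT 40: heading 80 -> 40
  -- iteration 9/9 --
  FD 6: (-4.596,-3.857) -> (0,0) [heading=40, draw]
  RT 40: heading 40 -> 0
]
Final: pos=(0,0), heading=0, 9 segment(s) drawn

Start position: (0, 0)
Final position: (0, 0)
Distance = 0; < 1e-6 -> CLOSED

Answer: yes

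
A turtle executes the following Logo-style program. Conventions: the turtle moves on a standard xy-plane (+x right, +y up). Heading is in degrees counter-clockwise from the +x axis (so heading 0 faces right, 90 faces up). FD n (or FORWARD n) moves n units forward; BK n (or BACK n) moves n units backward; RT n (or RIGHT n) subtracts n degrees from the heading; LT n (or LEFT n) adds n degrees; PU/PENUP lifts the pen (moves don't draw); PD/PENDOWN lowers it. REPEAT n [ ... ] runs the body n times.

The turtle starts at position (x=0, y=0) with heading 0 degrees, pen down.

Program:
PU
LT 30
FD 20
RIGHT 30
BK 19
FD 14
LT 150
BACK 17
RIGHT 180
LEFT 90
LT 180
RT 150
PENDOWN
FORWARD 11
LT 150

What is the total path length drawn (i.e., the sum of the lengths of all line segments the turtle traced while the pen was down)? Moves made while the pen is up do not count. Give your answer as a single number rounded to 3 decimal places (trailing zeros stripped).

Answer: 11

Derivation:
Executing turtle program step by step:
Start: pos=(0,0), heading=0, pen down
PU: pen up
LT 30: heading 0 -> 30
FD 20: (0,0) -> (17.321,10) [heading=30, move]
RT 30: heading 30 -> 0
BK 19: (17.321,10) -> (-1.679,10) [heading=0, move]
FD 14: (-1.679,10) -> (12.321,10) [heading=0, move]
LT 150: heading 0 -> 150
BK 17: (12.321,10) -> (27.043,1.5) [heading=150, move]
RT 180: heading 150 -> 330
LT 90: heading 330 -> 60
LT 180: heading 60 -> 240
RT 150: heading 240 -> 90
PD: pen down
FD 11: (27.043,1.5) -> (27.043,12.5) [heading=90, draw]
LT 150: heading 90 -> 240
Final: pos=(27.043,12.5), heading=240, 1 segment(s) drawn

Segment lengths:
  seg 1: (27.043,1.5) -> (27.043,12.5), length = 11
Total = 11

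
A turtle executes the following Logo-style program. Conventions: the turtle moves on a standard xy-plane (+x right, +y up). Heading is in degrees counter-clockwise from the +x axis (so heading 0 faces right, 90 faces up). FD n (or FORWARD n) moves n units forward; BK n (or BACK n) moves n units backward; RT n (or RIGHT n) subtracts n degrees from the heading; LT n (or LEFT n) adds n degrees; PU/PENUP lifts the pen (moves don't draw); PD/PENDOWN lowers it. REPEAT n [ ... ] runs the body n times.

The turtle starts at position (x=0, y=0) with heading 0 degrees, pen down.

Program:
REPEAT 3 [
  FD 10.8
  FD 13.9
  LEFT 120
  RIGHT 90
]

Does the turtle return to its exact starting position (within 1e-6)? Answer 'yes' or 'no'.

Executing turtle program step by step:
Start: pos=(0,0), heading=0, pen down
REPEAT 3 [
  -- iteration 1/3 --
  FD 10.8: (0,0) -> (10.8,0) [heading=0, draw]
  FD 13.9: (10.8,0) -> (24.7,0) [heading=0, draw]
  LT 120: heading 0 -> 120
  RT 90: heading 120 -> 30
  -- iteration 2/3 --
  FD 10.8: (24.7,0) -> (34.053,5.4) [heading=30, draw]
  FD 13.9: (34.053,5.4) -> (46.091,12.35) [heading=30, draw]
  LT 120: heading 30 -> 150
  RT 90: heading 150 -> 60
  -- iteration 3/3 --
  FD 10.8: (46.091,12.35) -> (51.491,21.703) [heading=60, draw]
  FD 13.9: (51.491,21.703) -> (58.441,33.741) [heading=60, draw]
  LT 120: heading 60 -> 180
  RT 90: heading 180 -> 90
]
Final: pos=(58.441,33.741), heading=90, 6 segment(s) drawn

Start position: (0, 0)
Final position: (58.441, 33.741)
Distance = 67.482; >= 1e-6 -> NOT closed

Answer: no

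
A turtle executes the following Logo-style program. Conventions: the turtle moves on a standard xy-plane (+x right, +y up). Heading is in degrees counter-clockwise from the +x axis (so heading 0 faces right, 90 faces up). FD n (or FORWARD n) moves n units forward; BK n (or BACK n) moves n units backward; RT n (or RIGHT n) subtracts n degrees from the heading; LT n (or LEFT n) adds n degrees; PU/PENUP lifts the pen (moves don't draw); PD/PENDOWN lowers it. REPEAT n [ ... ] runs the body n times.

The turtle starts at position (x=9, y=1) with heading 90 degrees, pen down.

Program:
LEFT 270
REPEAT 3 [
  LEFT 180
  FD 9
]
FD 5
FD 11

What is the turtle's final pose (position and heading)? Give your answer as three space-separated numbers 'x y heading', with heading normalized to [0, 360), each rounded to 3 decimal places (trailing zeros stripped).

Executing turtle program step by step:
Start: pos=(9,1), heading=90, pen down
LT 270: heading 90 -> 0
REPEAT 3 [
  -- iteration 1/3 --
  LT 180: heading 0 -> 180
  FD 9: (9,1) -> (0,1) [heading=180, draw]
  -- iteration 2/3 --
  LT 180: heading 180 -> 0
  FD 9: (0,1) -> (9,1) [heading=0, draw]
  -- iteration 3/3 --
  LT 180: heading 0 -> 180
  FD 9: (9,1) -> (0,1) [heading=180, draw]
]
FD 5: (0,1) -> (-5,1) [heading=180, draw]
FD 11: (-5,1) -> (-16,1) [heading=180, draw]
Final: pos=(-16,1), heading=180, 5 segment(s) drawn

Answer: -16 1 180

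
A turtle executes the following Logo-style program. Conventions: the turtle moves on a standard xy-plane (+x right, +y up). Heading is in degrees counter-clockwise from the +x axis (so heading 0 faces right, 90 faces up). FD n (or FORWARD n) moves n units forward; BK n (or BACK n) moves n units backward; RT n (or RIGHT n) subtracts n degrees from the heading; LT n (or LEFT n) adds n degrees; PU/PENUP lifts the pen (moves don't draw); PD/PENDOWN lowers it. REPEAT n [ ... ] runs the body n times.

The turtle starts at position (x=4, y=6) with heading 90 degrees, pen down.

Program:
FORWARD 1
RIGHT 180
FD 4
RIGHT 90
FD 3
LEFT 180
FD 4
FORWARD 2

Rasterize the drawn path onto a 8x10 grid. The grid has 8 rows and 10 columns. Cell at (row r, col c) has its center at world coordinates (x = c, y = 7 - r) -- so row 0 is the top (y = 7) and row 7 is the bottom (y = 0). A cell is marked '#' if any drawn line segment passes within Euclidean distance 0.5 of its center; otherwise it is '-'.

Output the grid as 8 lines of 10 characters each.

Segment 0: (4,6) -> (4,7)
Segment 1: (4,7) -> (4,3)
Segment 2: (4,3) -> (1,3)
Segment 3: (1,3) -> (5,3)
Segment 4: (5,3) -> (7,3)

Answer: ----#-----
----#-----
----#-----
----#-----
-#######--
----------
----------
----------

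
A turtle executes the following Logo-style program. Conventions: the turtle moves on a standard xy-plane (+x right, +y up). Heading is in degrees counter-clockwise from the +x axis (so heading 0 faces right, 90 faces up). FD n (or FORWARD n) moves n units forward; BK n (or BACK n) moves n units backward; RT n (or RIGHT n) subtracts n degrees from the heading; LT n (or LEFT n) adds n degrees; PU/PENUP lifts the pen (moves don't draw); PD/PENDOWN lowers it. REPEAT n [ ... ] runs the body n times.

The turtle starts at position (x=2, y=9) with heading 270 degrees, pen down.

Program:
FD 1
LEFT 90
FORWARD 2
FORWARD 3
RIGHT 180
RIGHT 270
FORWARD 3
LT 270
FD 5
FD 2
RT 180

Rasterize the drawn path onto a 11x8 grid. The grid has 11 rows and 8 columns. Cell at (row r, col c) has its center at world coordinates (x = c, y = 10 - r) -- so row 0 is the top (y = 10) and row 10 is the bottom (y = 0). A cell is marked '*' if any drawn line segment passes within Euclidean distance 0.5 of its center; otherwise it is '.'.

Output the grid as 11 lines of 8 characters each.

Answer: ........
..*.....
..******
.......*
.......*
********
........
........
........
........
........

Derivation:
Segment 0: (2,9) -> (2,8)
Segment 1: (2,8) -> (4,8)
Segment 2: (4,8) -> (7,8)
Segment 3: (7,8) -> (7,5)
Segment 4: (7,5) -> (2,5)
Segment 5: (2,5) -> (0,5)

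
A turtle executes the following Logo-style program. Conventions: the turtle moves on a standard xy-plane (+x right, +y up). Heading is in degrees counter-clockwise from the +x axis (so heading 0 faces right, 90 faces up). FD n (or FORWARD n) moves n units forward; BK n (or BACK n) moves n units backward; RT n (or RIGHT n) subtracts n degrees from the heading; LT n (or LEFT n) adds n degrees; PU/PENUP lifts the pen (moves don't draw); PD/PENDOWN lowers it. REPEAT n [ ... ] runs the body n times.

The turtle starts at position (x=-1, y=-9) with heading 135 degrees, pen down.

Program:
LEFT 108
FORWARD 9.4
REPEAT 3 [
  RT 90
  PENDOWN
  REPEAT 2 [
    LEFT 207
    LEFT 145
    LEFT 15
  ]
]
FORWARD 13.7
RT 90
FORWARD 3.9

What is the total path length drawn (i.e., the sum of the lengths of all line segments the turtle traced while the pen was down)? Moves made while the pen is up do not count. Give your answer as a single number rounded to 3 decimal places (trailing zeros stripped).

Executing turtle program step by step:
Start: pos=(-1,-9), heading=135, pen down
LT 108: heading 135 -> 243
FD 9.4: (-1,-9) -> (-5.268,-17.375) [heading=243, draw]
REPEAT 3 [
  -- iteration 1/3 --
  RT 90: heading 243 -> 153
  PD: pen down
  REPEAT 2 [
    -- iteration 1/2 --
    LT 207: heading 153 -> 0
    LT 145: heading 0 -> 145
    LT 15: heading 145 -> 160
    -- iteration 2/2 --
    LT 207: heading 160 -> 7
    LT 145: heading 7 -> 152
    LT 15: heading 152 -> 167
  ]
  -- iteration 2/3 --
  RT 90: heading 167 -> 77
  PD: pen down
  REPEAT 2 [
    -- iteration 1/2 --
    LT 207: heading 77 -> 284
    LT 145: heading 284 -> 69
    LT 15: heading 69 -> 84
    -- iteration 2/2 --
    LT 207: heading 84 -> 291
    LT 145: heading 291 -> 76
    LT 15: heading 76 -> 91
  ]
  -- iteration 3/3 --
  RT 90: heading 91 -> 1
  PD: pen down
  REPEAT 2 [
    -- iteration 1/2 --
    LT 207: heading 1 -> 208
    LT 145: heading 208 -> 353
    LT 15: heading 353 -> 8
    -- iteration 2/2 --
    LT 207: heading 8 -> 215
    LT 145: heading 215 -> 0
    LT 15: heading 0 -> 15
  ]
]
FD 13.7: (-5.268,-17.375) -> (7.966,-13.83) [heading=15, draw]
RT 90: heading 15 -> 285
FD 3.9: (7.966,-13.83) -> (8.975,-17.597) [heading=285, draw]
Final: pos=(8.975,-17.597), heading=285, 3 segment(s) drawn

Segment lengths:
  seg 1: (-1,-9) -> (-5.268,-17.375), length = 9.4
  seg 2: (-5.268,-17.375) -> (7.966,-13.83), length = 13.7
  seg 3: (7.966,-13.83) -> (8.975,-17.597), length = 3.9
Total = 27

Answer: 27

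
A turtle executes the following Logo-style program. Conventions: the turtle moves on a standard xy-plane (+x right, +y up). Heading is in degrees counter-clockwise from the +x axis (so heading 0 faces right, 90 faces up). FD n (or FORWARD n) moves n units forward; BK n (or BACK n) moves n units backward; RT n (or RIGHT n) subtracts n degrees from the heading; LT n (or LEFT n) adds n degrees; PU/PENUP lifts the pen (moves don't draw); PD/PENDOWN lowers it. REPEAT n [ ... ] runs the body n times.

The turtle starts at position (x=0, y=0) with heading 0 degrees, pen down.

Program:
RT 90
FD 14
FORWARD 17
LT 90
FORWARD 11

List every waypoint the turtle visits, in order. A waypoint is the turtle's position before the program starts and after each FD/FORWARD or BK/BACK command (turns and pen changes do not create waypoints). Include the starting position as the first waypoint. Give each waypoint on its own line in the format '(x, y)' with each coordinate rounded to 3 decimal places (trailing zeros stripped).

Executing turtle program step by step:
Start: pos=(0,0), heading=0, pen down
RT 90: heading 0 -> 270
FD 14: (0,0) -> (0,-14) [heading=270, draw]
FD 17: (0,-14) -> (0,-31) [heading=270, draw]
LT 90: heading 270 -> 0
FD 11: (0,-31) -> (11,-31) [heading=0, draw]
Final: pos=(11,-31), heading=0, 3 segment(s) drawn
Waypoints (4 total):
(0, 0)
(0, -14)
(0, -31)
(11, -31)

Answer: (0, 0)
(0, -14)
(0, -31)
(11, -31)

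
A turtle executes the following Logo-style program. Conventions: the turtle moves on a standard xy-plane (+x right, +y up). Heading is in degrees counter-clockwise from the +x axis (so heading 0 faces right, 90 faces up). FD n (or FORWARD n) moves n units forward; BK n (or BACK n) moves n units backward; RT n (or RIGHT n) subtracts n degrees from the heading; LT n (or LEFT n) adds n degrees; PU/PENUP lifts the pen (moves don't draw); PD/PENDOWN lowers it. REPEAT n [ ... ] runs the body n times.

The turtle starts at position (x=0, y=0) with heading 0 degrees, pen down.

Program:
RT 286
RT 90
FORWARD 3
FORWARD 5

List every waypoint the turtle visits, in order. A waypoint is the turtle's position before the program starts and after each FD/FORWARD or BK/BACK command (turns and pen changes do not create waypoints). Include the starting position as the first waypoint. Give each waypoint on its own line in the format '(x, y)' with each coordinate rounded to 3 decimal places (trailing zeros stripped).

Executing turtle program step by step:
Start: pos=(0,0), heading=0, pen down
RT 286: heading 0 -> 74
RT 90: heading 74 -> 344
FD 3: (0,0) -> (2.884,-0.827) [heading=344, draw]
FD 5: (2.884,-0.827) -> (7.69,-2.205) [heading=344, draw]
Final: pos=(7.69,-2.205), heading=344, 2 segment(s) drawn
Waypoints (3 total):
(0, 0)
(2.884, -0.827)
(7.69, -2.205)

Answer: (0, 0)
(2.884, -0.827)
(7.69, -2.205)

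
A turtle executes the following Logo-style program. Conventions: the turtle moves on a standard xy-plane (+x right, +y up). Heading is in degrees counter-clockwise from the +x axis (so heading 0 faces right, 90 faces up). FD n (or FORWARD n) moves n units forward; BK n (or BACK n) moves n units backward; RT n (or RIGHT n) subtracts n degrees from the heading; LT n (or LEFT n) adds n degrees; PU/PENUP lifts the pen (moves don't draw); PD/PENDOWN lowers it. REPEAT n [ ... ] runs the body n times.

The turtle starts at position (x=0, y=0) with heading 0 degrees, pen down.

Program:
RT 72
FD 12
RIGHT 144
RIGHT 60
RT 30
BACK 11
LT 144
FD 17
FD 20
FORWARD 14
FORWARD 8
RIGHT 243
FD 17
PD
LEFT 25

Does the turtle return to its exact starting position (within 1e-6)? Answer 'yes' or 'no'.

Answer: no

Derivation:
Executing turtle program step by step:
Start: pos=(0,0), heading=0, pen down
RT 72: heading 0 -> 288
FD 12: (0,0) -> (3.708,-11.413) [heading=288, draw]
RT 144: heading 288 -> 144
RT 60: heading 144 -> 84
RT 30: heading 84 -> 54
BK 11: (3.708,-11.413) -> (-2.757,-20.312) [heading=54, draw]
LT 144: heading 54 -> 198
FD 17: (-2.757,-20.312) -> (-18.925,-25.565) [heading=198, draw]
FD 20: (-18.925,-25.565) -> (-37.947,-31.745) [heading=198, draw]
FD 14: (-37.947,-31.745) -> (-51.261,-36.072) [heading=198, draw]
FD 8: (-51.261,-36.072) -> (-58.87,-38.544) [heading=198, draw]
RT 243: heading 198 -> 315
FD 17: (-58.87,-38.544) -> (-46.849,-50.565) [heading=315, draw]
PD: pen down
LT 25: heading 315 -> 340
Final: pos=(-46.849,-50.565), heading=340, 7 segment(s) drawn

Start position: (0, 0)
Final position: (-46.849, -50.565)
Distance = 68.932; >= 1e-6 -> NOT closed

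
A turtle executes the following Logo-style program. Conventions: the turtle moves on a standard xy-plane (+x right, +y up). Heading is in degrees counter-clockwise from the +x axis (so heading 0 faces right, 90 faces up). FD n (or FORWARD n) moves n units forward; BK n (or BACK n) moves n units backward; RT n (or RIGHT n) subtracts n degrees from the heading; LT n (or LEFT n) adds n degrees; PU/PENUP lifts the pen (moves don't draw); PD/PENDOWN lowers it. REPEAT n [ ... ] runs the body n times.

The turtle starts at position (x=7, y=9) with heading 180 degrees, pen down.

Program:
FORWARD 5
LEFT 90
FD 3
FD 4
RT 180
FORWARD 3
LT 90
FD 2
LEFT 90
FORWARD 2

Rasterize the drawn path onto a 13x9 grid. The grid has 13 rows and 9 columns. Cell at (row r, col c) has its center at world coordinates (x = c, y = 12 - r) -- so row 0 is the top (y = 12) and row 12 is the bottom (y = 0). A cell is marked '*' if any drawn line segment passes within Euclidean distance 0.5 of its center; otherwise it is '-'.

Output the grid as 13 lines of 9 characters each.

Segment 0: (7,9) -> (2,9)
Segment 1: (2,9) -> (2,6)
Segment 2: (2,6) -> (2,2)
Segment 3: (2,2) -> (2,5)
Segment 4: (2,5) -> (-0,5)
Segment 5: (-0,5) -> (-0,3)

Answer: ---------
---------
---------
--******-
--*------
--*------
--*------
***------
*-*------
*-*------
--*------
---------
---------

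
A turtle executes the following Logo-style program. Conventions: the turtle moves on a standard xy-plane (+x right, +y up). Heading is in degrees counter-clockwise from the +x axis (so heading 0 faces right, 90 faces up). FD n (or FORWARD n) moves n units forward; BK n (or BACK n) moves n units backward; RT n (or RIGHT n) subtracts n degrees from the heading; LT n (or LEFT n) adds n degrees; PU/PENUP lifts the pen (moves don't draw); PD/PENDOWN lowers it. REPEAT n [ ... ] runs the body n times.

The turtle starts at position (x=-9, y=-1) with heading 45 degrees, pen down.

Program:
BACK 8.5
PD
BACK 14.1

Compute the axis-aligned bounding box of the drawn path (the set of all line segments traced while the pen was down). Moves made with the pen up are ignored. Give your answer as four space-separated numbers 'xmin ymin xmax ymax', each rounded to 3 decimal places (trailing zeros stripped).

Answer: -24.981 -16.981 -9 -1

Derivation:
Executing turtle program step by step:
Start: pos=(-9,-1), heading=45, pen down
BK 8.5: (-9,-1) -> (-15.01,-7.01) [heading=45, draw]
PD: pen down
BK 14.1: (-15.01,-7.01) -> (-24.981,-16.981) [heading=45, draw]
Final: pos=(-24.981,-16.981), heading=45, 2 segment(s) drawn

Segment endpoints: x in {-24.981, -15.01, -9}, y in {-16.981, -7.01, -1}
xmin=-24.981, ymin=-16.981, xmax=-9, ymax=-1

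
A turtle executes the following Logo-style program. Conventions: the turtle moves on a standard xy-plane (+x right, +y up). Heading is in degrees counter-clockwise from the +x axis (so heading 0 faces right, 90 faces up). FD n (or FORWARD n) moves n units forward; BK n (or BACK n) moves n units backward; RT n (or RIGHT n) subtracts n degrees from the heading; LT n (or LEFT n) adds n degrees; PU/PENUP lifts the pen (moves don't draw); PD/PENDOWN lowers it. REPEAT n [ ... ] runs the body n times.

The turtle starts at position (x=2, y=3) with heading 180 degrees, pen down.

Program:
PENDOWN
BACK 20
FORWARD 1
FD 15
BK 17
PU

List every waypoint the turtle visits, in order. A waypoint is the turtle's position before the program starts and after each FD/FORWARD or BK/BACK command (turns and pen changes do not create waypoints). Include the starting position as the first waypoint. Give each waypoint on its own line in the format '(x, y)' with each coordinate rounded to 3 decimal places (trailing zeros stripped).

Executing turtle program step by step:
Start: pos=(2,3), heading=180, pen down
PD: pen down
BK 20: (2,3) -> (22,3) [heading=180, draw]
FD 1: (22,3) -> (21,3) [heading=180, draw]
FD 15: (21,3) -> (6,3) [heading=180, draw]
BK 17: (6,3) -> (23,3) [heading=180, draw]
PU: pen up
Final: pos=(23,3), heading=180, 4 segment(s) drawn
Waypoints (5 total):
(2, 3)
(22, 3)
(21, 3)
(6, 3)
(23, 3)

Answer: (2, 3)
(22, 3)
(21, 3)
(6, 3)
(23, 3)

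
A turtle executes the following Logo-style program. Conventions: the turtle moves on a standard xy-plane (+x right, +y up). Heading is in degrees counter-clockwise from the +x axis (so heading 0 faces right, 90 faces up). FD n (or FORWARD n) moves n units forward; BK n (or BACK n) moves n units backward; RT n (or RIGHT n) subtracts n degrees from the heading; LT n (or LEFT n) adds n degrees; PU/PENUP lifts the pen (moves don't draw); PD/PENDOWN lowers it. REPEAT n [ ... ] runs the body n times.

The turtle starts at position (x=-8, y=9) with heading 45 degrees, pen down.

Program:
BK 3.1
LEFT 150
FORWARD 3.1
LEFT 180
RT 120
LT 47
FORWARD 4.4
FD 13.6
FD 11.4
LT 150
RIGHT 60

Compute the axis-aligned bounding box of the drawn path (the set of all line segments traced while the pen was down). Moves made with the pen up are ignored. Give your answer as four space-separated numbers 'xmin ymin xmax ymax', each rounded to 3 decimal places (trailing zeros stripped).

Executing turtle program step by step:
Start: pos=(-8,9), heading=45, pen down
BK 3.1: (-8,9) -> (-10.192,6.808) [heading=45, draw]
LT 150: heading 45 -> 195
FD 3.1: (-10.192,6.808) -> (-13.186,6.006) [heading=195, draw]
LT 180: heading 195 -> 15
RT 120: heading 15 -> 255
LT 47: heading 255 -> 302
FD 4.4: (-13.186,6.006) -> (-10.855,2.274) [heading=302, draw]
FD 13.6: (-10.855,2.274) -> (-3.648,-9.259) [heading=302, draw]
FD 11.4: (-3.648,-9.259) -> (2.393,-18.927) [heading=302, draw]
LT 150: heading 302 -> 92
RT 60: heading 92 -> 32
Final: pos=(2.393,-18.927), heading=32, 5 segment(s) drawn

Segment endpoints: x in {-13.186, -10.855, -10.192, -8, -3.648, 2.393}, y in {-18.927, -9.259, 2.274, 6.006, 6.808, 9}
xmin=-13.186, ymin=-18.927, xmax=2.393, ymax=9

Answer: -13.186 -18.927 2.393 9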